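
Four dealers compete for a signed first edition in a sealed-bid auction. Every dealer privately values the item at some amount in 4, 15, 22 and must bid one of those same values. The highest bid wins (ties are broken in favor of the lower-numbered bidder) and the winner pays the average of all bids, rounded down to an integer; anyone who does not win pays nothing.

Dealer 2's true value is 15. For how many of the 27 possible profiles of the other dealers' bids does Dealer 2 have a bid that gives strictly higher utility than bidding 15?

Others bid (4, 4, 22): truth gives 0; bid 22 gives 2 > 0. Violating.
Others bid (4, 22, 4): truth gives 0; bid 22 gives 2 > 0. Violating.
Others bid (15, 4, 4): truth gives 0; bid 22 gives 4 > 0. Violating.
Others bid (15, 4, 15): truth gives 0; bid 22 gives 1 > 0. Violating.
Others bid (4, 4, 4): truth gives 9; no alternative beats it.
Others bid (4, 4, 15): truth gives 6; no alternative beats it.
(Checking all 27 profiles: 5 have a profitable deviation, 22 do not.)

5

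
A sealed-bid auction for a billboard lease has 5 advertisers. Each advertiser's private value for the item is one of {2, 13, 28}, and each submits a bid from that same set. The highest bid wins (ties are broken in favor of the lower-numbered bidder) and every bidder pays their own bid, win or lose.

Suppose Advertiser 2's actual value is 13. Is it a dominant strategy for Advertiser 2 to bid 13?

Consider the case where Advertiser 1 bids 2, Advertiser 3 bids 2, Advertiser 4 bids 2 and Advertiser 5 bids 28.
Truthful bid 13: loses but pays 13, utility -13.
Bid 2 instead: loses but pays 2, utility -2.
Since -2 > -13, bidding 2 is strictly better here, so truthful bidding is not dominant.

No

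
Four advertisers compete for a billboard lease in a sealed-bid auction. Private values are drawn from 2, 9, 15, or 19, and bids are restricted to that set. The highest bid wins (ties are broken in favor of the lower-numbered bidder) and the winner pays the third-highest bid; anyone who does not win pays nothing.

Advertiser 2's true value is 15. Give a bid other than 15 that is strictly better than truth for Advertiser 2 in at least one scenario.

19

Suppose Advertiser 1 bids 2, Advertiser 3 bids 2 and Advertiser 4 bids 19.
Bid 15: loses, pays 0, utility 0.
Bid 19: wins, pays 2, utility 15 - 2 = 13.
So bidding 19 beats truth here (13 > 0).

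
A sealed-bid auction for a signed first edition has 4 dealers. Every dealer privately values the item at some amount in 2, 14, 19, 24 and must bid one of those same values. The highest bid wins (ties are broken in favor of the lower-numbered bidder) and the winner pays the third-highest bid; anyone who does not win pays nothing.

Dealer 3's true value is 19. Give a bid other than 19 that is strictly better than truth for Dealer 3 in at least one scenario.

24

Suppose Dealer 1 bids 2, Dealer 2 bids 2 and Dealer 4 bids 24.
Bid 19: loses, pays 0, utility 0.
Bid 24: wins, pays 2, utility 19 - 2 = 17.
So bidding 24 beats truth here (17 > 0).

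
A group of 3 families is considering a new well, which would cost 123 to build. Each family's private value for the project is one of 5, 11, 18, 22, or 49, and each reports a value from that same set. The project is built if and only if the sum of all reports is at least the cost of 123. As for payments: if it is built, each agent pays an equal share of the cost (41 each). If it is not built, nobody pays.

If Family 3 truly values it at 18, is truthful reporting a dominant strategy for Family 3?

Check each profile of the others' reports and compare truth against every alternative report.
Others report (5, 5): truth gives 0, best alternative gives 0.
Others report (5, 11): truth gives 0, best alternative gives 0.
Others report (5, 18): truth gives 0, best alternative gives 0.
Others report (5, 22): truth gives 0, best alternative gives 0.
Others report (5, 49): truth gives 0, best alternative gives 0.
Others report (11, 5): truth gives 0, best alternative gives 0.
(Remaining 19 profiles checked similarly; truth is weakly best in each.)
In every case the truthful report is at least as good as any alternative, so it is a dominant strategy.

Yes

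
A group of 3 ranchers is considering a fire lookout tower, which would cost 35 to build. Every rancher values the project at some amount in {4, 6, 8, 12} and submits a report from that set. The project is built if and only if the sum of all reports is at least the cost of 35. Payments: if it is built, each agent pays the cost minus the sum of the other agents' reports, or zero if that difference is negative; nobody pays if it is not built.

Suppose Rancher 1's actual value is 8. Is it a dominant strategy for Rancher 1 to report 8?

Check each profile of the others' reports and compare truth against every alternative report.
Others report (4, 4): truth gives 0, best alternative gives 0.
Others report (4, 6): truth gives 0, best alternative gives 0.
Others report (4, 8): truth gives 0, best alternative gives 0.
Others report (4, 12): truth gives 0, best alternative gives 0.
Others report (6, 4): truth gives 0, best alternative gives 0.
Others report (6, 6): truth gives 0, best alternative gives 0.
(Remaining 10 profiles checked similarly; truth is weakly best in each.)
In every case the truthful report is at least as good as any alternative, so it is a dominant strategy.

Yes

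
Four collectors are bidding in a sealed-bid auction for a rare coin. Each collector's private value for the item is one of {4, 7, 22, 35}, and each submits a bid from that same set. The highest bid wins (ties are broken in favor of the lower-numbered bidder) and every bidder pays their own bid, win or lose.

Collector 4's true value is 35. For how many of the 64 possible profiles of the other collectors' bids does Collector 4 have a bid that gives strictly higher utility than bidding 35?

45

Others bid (4, 4, 4): truth gives 0; bid 7 gives 28 > 0. Violating.
Others bid (4, 4, 7): truth gives 0; bid 22 gives 13 > 0. Violating.
Others bid (4, 4, 35): truth gives -35; bid 4 gives -4 > -35. Violating.
Others bid (4, 7, 4): truth gives 0; bid 22 gives 13 > 0. Violating.
Others bid (4, 4, 22): truth gives 0; no alternative beats it.
Others bid (4, 7, 22): truth gives 0; no alternative beats it.
(Checking all 64 profiles: 45 have a profitable deviation, 19 do not.)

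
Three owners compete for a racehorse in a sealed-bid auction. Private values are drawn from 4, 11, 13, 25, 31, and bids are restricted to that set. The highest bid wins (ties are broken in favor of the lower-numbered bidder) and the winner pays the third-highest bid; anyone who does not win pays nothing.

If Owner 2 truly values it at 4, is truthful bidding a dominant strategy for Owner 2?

Check each profile of the others' bids and compare truth against every alternative bid.
Others bid (4, 4): truth gives 0, best alternative gives 0.
Others bid (4, 11): truth gives 0, best alternative gives 0.
Others bid (4, 13): truth gives 0, best alternative gives 0.
Others bid (4, 25): truth gives 0, best alternative gives 0.
Others bid (4, 31): truth gives 0, best alternative gives 0.
Others bid (11, 4): truth gives 0, best alternative gives 0.
(Remaining 19 profiles checked similarly; truth is weakly best in each.)
In every case the truthful bid is at least as good as any alternative, so it is a dominant strategy.

Yes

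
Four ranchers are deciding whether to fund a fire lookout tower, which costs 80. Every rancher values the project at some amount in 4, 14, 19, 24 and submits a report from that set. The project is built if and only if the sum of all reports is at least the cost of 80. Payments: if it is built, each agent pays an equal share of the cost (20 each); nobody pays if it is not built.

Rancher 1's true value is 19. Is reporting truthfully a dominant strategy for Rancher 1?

Consider the case where Rancher 2 reports 14, Rancher 3 reports 24 and Rancher 4 reports 24.
Truthful report 19: project built, pays 20, utility 19 - 20 = -1.
Report 4 instead: project not built, utility 0.
Since 0 > -1, reporting 4 is strictly better here, so truthful reporting is not dominant.

No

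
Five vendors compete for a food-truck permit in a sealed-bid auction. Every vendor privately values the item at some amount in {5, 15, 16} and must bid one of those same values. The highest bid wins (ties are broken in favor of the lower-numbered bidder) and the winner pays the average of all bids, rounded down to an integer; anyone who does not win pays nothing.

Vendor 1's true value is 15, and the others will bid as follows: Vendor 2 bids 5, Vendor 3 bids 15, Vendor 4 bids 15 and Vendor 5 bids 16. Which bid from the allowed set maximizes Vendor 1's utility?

Bid 5: loses, pays 0, utility 0.
Bid 15: loses, pays 0, utility 0.
Bid 16: wins, pays 13, utility 15 - 13 = 2.
The best choice is 16 with utility 2.

16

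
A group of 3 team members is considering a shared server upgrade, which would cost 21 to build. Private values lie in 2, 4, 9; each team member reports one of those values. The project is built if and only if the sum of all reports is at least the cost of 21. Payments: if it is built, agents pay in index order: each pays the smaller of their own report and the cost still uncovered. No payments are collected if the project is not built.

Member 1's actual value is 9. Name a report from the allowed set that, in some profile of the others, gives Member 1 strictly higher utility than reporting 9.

Suppose Member 2 reports 9 and Member 3 reports 9.
Report 9: project built, pays 9, utility 9 - 9 = 0.
Report 4: project built, pays 4, utility 9 - 4 = 5.
So reporting 4 beats truth here (5 > 0).

4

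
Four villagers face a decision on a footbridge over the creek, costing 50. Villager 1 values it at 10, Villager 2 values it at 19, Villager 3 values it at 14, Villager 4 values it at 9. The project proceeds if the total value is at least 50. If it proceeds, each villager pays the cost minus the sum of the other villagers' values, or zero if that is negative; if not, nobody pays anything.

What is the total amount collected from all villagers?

44

Total value 52 ≥ cost 50, so it is built.
Villager 1: others sum to 42; max(0, 50 - 42) = 8.
Villager 2: others sum to 33; max(0, 50 - 33) = 17.
Villager 3: others sum to 38; max(0, 50 - 38) = 12.
Villager 4: others sum to 43; max(0, 50 - 43) = 7.
Total collected = 8 + 17 + 12 + 7 = 44.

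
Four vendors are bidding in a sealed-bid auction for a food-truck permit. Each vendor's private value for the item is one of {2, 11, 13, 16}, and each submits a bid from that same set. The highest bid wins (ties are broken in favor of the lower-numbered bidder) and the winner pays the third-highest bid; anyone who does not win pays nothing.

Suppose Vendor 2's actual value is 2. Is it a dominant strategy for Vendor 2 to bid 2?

Check each profile of the others' bids and compare truth against every alternative bid.
Others bid (2, 11, 11): truth gives 0, best alternative gives -9.
Others bid (2, 2, 2): truth gives 0, best alternative gives 0.
Others bid (2, 2, 11): truth gives 0, best alternative gives 0.
Others bid (2, 2, 13): truth gives 0, best alternative gives 0.
Others bid (2, 2, 16): truth gives 0, best alternative gives 0.
Others bid (2, 11, 2): truth gives 0, best alternative gives 0.
(Remaining 58 profiles checked similarly; truth is weakly best in each.)
In every case the truthful bid is at least as good as any alternative, so it is a dominant strategy.

Yes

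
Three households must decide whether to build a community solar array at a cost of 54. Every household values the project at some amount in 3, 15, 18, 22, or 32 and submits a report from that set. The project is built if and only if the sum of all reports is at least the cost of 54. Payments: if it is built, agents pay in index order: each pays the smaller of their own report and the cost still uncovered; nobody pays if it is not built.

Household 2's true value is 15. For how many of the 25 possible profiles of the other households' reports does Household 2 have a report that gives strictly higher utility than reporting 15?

Others report (22, 32): truth gives 0; report 3 gives 12 > 0. Violating.
Others report (32, 22): truth gives 0; report 3 gives 12 > 0. Violating.
Others report (32, 32): truth gives 0; report 3 gives 12 > 0. Violating.
Others report (3, 3): truth gives 0; no alternative beats it.
Others report (3, 15): truth gives 0; no alternative beats it.
(Checking all 25 profiles: 3 have a profitable deviation, 22 do not.)

3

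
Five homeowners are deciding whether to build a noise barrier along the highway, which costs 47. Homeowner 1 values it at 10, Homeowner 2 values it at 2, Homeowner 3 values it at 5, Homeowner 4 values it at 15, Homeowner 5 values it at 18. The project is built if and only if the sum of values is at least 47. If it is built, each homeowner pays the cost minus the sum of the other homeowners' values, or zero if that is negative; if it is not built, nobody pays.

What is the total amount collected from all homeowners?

Total value 50 ≥ cost 47, so it is built.
Homeowner 1: others sum to 40; max(0, 47 - 40) = 7.
Homeowner 2: others sum to 48; max(0, 47 - 48) = 0.
Homeowner 3: others sum to 45; max(0, 47 - 45) = 2.
Homeowner 4: others sum to 35; max(0, 47 - 35) = 12.
Homeowner 5: others sum to 32; max(0, 47 - 32) = 15.
Total collected = 7 + 0 + 2 + 12 + 15 = 36.

36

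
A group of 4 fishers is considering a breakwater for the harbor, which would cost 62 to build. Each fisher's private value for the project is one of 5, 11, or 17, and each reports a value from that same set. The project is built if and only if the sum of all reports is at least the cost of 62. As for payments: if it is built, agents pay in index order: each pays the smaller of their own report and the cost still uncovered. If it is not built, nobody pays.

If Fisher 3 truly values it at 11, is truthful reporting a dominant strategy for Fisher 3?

Yes

Check each profile of the others' reports and compare truth against every alternative report.
Others report (5, 5, 5): truth gives 0, best alternative gives 0.
Others report (5, 5, 11): truth gives 0, best alternative gives 0.
Others report (5, 5, 17): truth gives 0, best alternative gives 0.
Others report (5, 11, 5): truth gives 0, best alternative gives 0.
Others report (5, 11, 11): truth gives 0, best alternative gives 0.
Others report (5, 11, 17): truth gives 0, best alternative gives 0.
(Remaining 21 profiles checked similarly; truth is weakly best in each.)
In every case the truthful report is at least as good as any alternative, so it is a dominant strategy.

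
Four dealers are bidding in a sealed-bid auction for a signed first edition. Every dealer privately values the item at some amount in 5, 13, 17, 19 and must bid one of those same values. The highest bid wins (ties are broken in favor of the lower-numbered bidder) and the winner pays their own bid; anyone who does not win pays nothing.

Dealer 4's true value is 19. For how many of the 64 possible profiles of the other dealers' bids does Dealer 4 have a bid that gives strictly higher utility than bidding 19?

8

Others bid (5, 5, 5): truth gives 0; bid 13 gives 6 > 0. Violating.
Others bid (5, 5, 13): truth gives 0; bid 17 gives 2 > 0. Violating.
Others bid (5, 13, 5): truth gives 0; bid 17 gives 2 > 0. Violating.
Others bid (5, 13, 13): truth gives 0; bid 17 gives 2 > 0. Violating.
Others bid (5, 5, 17): truth gives 0; no alternative beats it.
Others bid (5, 5, 19): truth gives 0; no alternative beats it.
(Checking all 64 profiles: 8 have a profitable deviation, 56 do not.)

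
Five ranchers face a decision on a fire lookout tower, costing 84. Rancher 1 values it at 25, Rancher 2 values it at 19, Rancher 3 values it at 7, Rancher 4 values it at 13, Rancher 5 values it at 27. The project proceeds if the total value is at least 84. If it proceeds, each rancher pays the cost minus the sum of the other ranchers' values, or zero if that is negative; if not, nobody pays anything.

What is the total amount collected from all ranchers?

56

Total value 91 ≥ cost 84, so it is built.
Rancher 1: others sum to 66; max(0, 84 - 66) = 18.
Rancher 2: others sum to 72; max(0, 84 - 72) = 12.
Rancher 3: others sum to 84; max(0, 84 - 84) = 0.
Rancher 4: others sum to 78; max(0, 84 - 78) = 6.
Rancher 5: others sum to 64; max(0, 84 - 64) = 20.
Total collected = 18 + 12 + 0 + 6 + 20 = 56.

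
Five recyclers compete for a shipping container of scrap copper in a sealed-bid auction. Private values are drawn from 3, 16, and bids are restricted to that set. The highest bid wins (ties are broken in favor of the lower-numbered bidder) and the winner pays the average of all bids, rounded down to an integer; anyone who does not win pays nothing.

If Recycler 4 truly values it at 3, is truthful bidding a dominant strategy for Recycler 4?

Yes

Check each profile of the others' bids and compare truth against every alternative bid.
Others bid (3, 3, 3, 16): truth gives 0, best alternative gives -5.
Others bid (3, 3, 3, 3): truth gives 0, best alternative gives -2.
Others bid (3, 3, 16, 3): truth gives 0, best alternative gives 0.
Others bid (3, 3, 16, 16): truth gives 0, best alternative gives 0.
Others bid (3, 16, 3, 3): truth gives 0, best alternative gives 0.
Others bid (3, 16, 3, 16): truth gives 0, best alternative gives 0.
(Remaining 10 profiles checked similarly; truth is weakly best in each.)
In every case the truthful bid is at least as good as any alternative, so it is a dominant strategy.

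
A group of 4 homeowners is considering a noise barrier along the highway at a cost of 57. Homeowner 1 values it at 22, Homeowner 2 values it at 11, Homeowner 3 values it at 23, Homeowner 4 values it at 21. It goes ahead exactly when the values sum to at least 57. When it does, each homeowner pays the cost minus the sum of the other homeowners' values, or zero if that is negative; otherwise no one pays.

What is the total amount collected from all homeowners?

6

Total value 77 ≥ cost 57, so it is built.
Homeowner 1: others sum to 55; max(0, 57 - 55) = 2.
Homeowner 2: others sum to 66; max(0, 57 - 66) = 0.
Homeowner 3: others sum to 54; max(0, 57 - 54) = 3.
Homeowner 4: others sum to 56; max(0, 57 - 56) = 1.
Total collected = 2 + 0 + 3 + 1 = 6.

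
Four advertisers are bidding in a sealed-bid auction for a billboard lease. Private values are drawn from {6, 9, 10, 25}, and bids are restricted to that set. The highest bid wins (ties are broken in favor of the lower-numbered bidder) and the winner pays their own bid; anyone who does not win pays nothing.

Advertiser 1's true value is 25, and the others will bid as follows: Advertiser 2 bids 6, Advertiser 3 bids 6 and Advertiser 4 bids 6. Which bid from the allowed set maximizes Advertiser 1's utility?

6

Bid 6: wins, pays 6, utility 25 - 6 = 19.
Bid 9: wins, pays 9, utility 25 - 9 = 16.
Bid 10: wins, pays 10, utility 25 - 10 = 15.
Bid 25: wins, pays 25, utility 25 - 25 = 0.
The best choice is 6 with utility 19.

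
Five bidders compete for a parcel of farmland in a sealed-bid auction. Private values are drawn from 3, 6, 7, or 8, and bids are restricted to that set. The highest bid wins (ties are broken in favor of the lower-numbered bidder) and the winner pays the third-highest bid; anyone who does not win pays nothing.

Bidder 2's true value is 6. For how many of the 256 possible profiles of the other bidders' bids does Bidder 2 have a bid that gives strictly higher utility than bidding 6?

8

Others bid (3, 3, 3, 7): truth gives 0; bid 7 gives 3 > 0. Violating.
Others bid (3, 3, 3, 8): truth gives 0; bid 8 gives 3 > 0. Violating.
Others bid (3, 3, 7, 3): truth gives 0; bid 7 gives 3 > 0. Violating.
Others bid (3, 3, 8, 3): truth gives 0; bid 8 gives 3 > 0. Violating.
Others bid (3, 3, 3, 3): truth gives 3; no alternative beats it.
Others bid (3, 3, 3, 6): truth gives 3; no alternative beats it.
(Checking all 256 profiles: 8 have a profitable deviation, 248 do not.)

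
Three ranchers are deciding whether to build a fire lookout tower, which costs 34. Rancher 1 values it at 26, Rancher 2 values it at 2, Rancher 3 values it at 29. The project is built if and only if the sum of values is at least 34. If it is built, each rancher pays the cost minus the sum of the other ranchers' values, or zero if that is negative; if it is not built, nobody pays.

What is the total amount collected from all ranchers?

Total value 57 ≥ cost 34, so it is built.
Rancher 1: others sum to 31; max(0, 34 - 31) = 3.
Rancher 2: others sum to 55; max(0, 34 - 55) = 0.
Rancher 3: others sum to 28; max(0, 34 - 28) = 6.
Total collected = 3 + 0 + 6 = 9.

9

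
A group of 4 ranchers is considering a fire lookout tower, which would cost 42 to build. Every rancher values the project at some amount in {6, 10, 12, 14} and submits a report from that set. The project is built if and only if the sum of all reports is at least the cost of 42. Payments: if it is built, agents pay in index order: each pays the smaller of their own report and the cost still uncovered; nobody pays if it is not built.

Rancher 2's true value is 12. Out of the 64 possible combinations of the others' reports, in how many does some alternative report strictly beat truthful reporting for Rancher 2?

35

Others report (6, 12, 14): truth gives 0; report 10 gives 2 > 0. Violating.
Others report (6, 14, 12): truth gives 0; report 10 gives 2 > 0. Violating.
Others report (6, 14, 14): truth gives 0; report 10 gives 2 > 0. Violating.
Others report (10, 10, 12): truth gives 0; report 10 gives 2 > 0. Violating.
Others report (6, 6, 6): truth gives 0; no alternative beats it.
Others report (6, 6, 10): truth gives 0; no alternative beats it.
(Checking all 64 profiles: 35 have a profitable deviation, 29 do not.)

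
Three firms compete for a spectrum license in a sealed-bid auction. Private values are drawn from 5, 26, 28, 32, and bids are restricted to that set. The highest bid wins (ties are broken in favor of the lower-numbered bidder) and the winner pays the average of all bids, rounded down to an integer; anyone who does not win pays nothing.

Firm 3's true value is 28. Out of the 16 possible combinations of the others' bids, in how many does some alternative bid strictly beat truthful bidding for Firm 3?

Others bid (5, 28): truth gives 0; bid 32 gives 7 > 0. Violating.
Others bid (28, 5): truth gives 0; bid 32 gives 7 > 0. Violating.
Others bid (5, 5): truth gives 16; no alternative beats it.
Others bid (5, 26): truth gives 9; no alternative beats it.
(Checking all 16 profiles: 2 have a profitable deviation, 14 do not.)

2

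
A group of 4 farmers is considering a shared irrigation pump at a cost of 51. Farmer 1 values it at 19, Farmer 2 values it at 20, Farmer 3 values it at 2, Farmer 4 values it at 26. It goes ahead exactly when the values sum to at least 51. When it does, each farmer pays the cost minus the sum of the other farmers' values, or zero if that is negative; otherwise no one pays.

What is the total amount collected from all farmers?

Total value 67 ≥ cost 51, so it is built.
Farmer 1: others sum to 48; max(0, 51 - 48) = 3.
Farmer 2: others sum to 47; max(0, 51 - 47) = 4.
Farmer 3: others sum to 65; max(0, 51 - 65) = 0.
Farmer 4: others sum to 41; max(0, 51 - 41) = 10.
Total collected = 3 + 4 + 0 + 10 = 17.

17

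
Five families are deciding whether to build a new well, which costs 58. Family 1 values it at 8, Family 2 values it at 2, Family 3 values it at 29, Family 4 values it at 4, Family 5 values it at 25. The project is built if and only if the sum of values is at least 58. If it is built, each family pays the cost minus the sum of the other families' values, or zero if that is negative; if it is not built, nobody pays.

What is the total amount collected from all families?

34

Total value 68 ≥ cost 58, so it is built.
Family 1: others sum to 60; max(0, 58 - 60) = 0.
Family 2: others sum to 66; max(0, 58 - 66) = 0.
Family 3: others sum to 39; max(0, 58 - 39) = 19.
Family 4: others sum to 64; max(0, 58 - 64) = 0.
Family 5: others sum to 43; max(0, 58 - 43) = 15.
Total collected = 0 + 0 + 19 + 0 + 15 = 34.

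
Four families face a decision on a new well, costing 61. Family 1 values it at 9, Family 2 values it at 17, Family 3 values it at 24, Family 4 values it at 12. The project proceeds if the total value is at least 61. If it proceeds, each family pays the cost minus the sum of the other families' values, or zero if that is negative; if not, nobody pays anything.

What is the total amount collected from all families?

Total value 62 ≥ cost 61, so it is built.
Family 1: others sum to 53; max(0, 61 - 53) = 8.
Family 2: others sum to 45; max(0, 61 - 45) = 16.
Family 3: others sum to 38; max(0, 61 - 38) = 23.
Family 4: others sum to 50; max(0, 61 - 50) = 11.
Total collected = 8 + 16 + 23 + 11 = 58.

58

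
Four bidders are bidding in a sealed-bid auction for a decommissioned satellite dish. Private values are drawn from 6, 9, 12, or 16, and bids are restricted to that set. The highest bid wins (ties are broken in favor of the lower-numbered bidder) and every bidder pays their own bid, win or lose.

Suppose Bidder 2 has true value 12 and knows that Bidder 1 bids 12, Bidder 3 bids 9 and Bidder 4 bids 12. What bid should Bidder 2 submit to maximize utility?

16

Bid 6: loses but pays 6, utility -6.
Bid 9: loses but pays 9, utility -9.
Bid 12: loses but pays 12, utility -12.
Bid 16: wins, pays 16, utility 12 - 16 = -4.
The best choice is 16 with utility -4.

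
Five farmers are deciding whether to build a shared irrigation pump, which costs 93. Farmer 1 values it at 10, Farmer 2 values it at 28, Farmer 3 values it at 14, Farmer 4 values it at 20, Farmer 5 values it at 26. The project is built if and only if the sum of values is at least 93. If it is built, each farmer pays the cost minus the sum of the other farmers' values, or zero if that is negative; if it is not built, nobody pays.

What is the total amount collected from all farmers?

Total value 98 ≥ cost 93, so it is built.
Farmer 1: others sum to 88; max(0, 93 - 88) = 5.
Farmer 2: others sum to 70; max(0, 93 - 70) = 23.
Farmer 3: others sum to 84; max(0, 93 - 84) = 9.
Farmer 4: others sum to 78; max(0, 93 - 78) = 15.
Farmer 5: others sum to 72; max(0, 93 - 72) = 21.
Total collected = 5 + 23 + 9 + 15 + 21 = 73.

73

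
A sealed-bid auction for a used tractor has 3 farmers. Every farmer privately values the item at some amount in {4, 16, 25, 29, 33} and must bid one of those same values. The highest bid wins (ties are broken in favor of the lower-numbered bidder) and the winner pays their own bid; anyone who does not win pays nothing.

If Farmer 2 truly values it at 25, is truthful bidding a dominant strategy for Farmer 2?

Consider the case where Farmer 1 bids 4 and Farmer 3 bids 4.
Truthful bid 25: wins, pays 25, utility 25 - 25 = 0.
Bid 16 instead: wins, pays 16, utility 25 - 16 = 9.
Since 9 > 0, bidding 16 is strictly better here, so truthful bidding is not dominant.

No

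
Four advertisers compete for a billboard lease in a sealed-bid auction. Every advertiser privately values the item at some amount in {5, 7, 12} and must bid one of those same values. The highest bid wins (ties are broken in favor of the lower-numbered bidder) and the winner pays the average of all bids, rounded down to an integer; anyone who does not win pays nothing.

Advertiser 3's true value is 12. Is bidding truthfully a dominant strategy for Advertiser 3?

No

Consider the case where Advertiser 1 bids 5, Advertiser 2 bids 5 and Advertiser 4 bids 5.
Truthful bid 12: wins, pays 6, utility 12 - 6 = 6.
Bid 7 instead: wins, pays 5, utility 12 - 5 = 7.
Since 7 > 6, bidding 7 is strictly better here, so truthful bidding is not dominant.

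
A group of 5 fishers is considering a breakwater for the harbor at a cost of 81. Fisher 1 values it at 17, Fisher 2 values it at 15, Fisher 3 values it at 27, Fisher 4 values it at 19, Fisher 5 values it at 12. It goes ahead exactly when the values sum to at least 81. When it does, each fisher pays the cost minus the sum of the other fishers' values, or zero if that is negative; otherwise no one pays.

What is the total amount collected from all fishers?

45

Total value 90 ≥ cost 81, so it is built.
Fisher 1: others sum to 73; max(0, 81 - 73) = 8.
Fisher 2: others sum to 75; max(0, 81 - 75) = 6.
Fisher 3: others sum to 63; max(0, 81 - 63) = 18.
Fisher 4: others sum to 71; max(0, 81 - 71) = 10.
Fisher 5: others sum to 78; max(0, 81 - 78) = 3.
Total collected = 8 + 6 + 18 + 10 + 3 = 45.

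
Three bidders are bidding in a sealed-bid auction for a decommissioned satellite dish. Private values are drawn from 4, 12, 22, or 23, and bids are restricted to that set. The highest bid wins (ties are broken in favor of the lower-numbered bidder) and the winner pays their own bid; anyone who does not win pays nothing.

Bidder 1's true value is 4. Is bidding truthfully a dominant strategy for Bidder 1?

Check each profile of the others' bids and compare truth against every alternative bid.
Others bid (4, 4): truth gives 0, best alternative gives -8.
Others bid (4, 12): truth gives 0, best alternative gives -8.
Others bid (12, 4): truth gives 0, best alternative gives -8.
Others bid (12, 12): truth gives 0, best alternative gives -8.
Others bid (4, 22): truth gives 0, best alternative gives 0.
Others bid (4, 23): truth gives 0, best alternative gives 0.
(Remaining 10 profiles checked similarly; truth is weakly best in each.)
In every case the truthful bid is at least as good as any alternative, so it is a dominant strategy.

Yes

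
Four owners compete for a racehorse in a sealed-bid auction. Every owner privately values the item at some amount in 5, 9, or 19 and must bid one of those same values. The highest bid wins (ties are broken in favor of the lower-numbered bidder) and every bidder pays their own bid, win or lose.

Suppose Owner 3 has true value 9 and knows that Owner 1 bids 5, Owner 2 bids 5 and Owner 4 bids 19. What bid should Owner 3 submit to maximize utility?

5

Bid 5: loses but pays 5, utility -5.
Bid 9: loses but pays 9, utility -9.
Bid 19: wins, pays 19, utility 9 - 19 = -10.
The best choice is 5 with utility -5.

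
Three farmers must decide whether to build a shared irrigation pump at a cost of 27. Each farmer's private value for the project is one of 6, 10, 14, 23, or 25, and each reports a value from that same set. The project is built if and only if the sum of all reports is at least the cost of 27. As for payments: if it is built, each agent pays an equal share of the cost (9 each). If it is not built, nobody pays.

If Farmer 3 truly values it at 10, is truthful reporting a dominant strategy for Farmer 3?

Consider the case where Farmer 1 reports 6 and Farmer 2 reports 6.
Truthful report 10: project not built, utility 0.
Report 23 instead: project built, pays 9, utility 10 - 9 = 1.
Since 1 > 0, reporting 23 is strictly better here, so truthful reporting is not dominant.

No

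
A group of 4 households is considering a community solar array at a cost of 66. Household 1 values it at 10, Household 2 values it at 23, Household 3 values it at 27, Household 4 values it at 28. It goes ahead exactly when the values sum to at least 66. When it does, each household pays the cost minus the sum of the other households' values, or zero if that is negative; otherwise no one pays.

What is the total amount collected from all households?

12

Total value 88 ≥ cost 66, so it is built.
Household 1: others sum to 78; max(0, 66 - 78) = 0.
Household 2: others sum to 65; max(0, 66 - 65) = 1.
Household 3: others sum to 61; max(0, 66 - 61) = 5.
Household 4: others sum to 60; max(0, 66 - 60) = 6.
Total collected = 0 + 1 + 5 + 6 = 12.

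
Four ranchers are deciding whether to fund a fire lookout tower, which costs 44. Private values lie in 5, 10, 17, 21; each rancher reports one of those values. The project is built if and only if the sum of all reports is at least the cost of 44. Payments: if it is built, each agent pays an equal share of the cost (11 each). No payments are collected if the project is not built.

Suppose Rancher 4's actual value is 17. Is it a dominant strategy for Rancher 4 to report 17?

Consider the case where Rancher 1 reports 5, Rancher 2 reports 10 and Rancher 3 reports 10.
Truthful report 17: project not built, utility 0.
Report 21 instead: project built, pays 11, utility 17 - 11 = 6.
Since 6 > 0, reporting 21 is strictly better here, so truthful reporting is not dominant.

No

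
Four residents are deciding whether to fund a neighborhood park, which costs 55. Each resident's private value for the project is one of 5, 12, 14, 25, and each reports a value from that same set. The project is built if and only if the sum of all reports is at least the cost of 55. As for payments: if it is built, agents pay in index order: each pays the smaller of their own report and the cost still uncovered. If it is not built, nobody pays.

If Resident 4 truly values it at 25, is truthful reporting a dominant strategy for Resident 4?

Yes

Check each profile of the others' reports and compare truth against every alternative report.
Others report (12, 14, 14): truth gives 10, best alternative gives 0.
Others report (14, 12, 14): truth gives 10, best alternative gives 0.
Others report (14, 14, 12): truth gives 10, best alternative gives 0.
Others report (12, 12, 14): truth gives 8, best alternative gives 0.
Others report (12, 14, 12): truth gives 8, best alternative gives 0.
Others report (14, 12, 12): truth gives 8, best alternative gives 0.
(Remaining 58 profiles checked similarly; truth is weakly best in each.)
In every case the truthful report is at least as good as any alternative, so it is a dominant strategy.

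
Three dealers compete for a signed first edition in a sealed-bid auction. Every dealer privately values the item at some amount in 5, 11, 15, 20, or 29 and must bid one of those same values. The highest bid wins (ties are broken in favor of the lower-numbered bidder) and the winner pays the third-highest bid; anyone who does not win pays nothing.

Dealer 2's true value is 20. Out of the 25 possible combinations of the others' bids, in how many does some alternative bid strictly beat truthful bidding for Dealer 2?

6

Others bid (5, 29): truth gives 0; bid 29 gives 15 > 0. Violating.
Others bid (11, 29): truth gives 0; bid 29 gives 9 > 0. Violating.
Others bid (15, 29): truth gives 0; bid 29 gives 5 > 0. Violating.
Others bid (20, 5): truth gives 0; bid 29 gives 15 > 0. Violating.
Others bid (5, 5): truth gives 15; no alternative beats it.
Others bid (5, 11): truth gives 15; no alternative beats it.
(Checking all 25 profiles: 6 have a profitable deviation, 19 do not.)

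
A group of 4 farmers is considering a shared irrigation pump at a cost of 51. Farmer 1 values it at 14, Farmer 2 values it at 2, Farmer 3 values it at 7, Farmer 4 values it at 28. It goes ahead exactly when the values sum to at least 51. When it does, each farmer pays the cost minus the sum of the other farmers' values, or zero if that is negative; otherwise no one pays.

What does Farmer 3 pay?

7

Total value 51 ≥ cost 51, so the project is built.
The other farmers' values sum to 44.
Cost minus that sum is 51 - 44 = 7.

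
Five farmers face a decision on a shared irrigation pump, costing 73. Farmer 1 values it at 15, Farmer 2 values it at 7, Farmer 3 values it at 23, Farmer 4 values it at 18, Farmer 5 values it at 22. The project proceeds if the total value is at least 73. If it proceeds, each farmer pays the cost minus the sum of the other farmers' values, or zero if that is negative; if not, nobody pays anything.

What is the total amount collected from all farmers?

Total value 85 ≥ cost 73, so it is built.
Farmer 1: others sum to 70; max(0, 73 - 70) = 3.
Farmer 2: others sum to 78; max(0, 73 - 78) = 0.
Farmer 3: others sum to 62; max(0, 73 - 62) = 11.
Farmer 4: others sum to 67; max(0, 73 - 67) = 6.
Farmer 5: others sum to 63; max(0, 73 - 63) = 10.
Total collected = 3 + 0 + 11 + 6 + 10 = 30.

30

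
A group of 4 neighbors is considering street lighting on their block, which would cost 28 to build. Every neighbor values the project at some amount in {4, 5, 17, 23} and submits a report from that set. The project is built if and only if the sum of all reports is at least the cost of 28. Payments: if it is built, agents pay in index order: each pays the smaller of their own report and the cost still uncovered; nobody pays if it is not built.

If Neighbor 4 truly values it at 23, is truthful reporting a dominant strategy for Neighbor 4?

Yes

Check each profile of the others' reports and compare truth against every alternative report.
Others report (4, 4, 23): truth gives 23, best alternative gives 23.
Others report (4, 5, 23): truth gives 23, best alternative gives 23.
Others report (4, 17, 17): truth gives 23, best alternative gives 23.
Others report (4, 17, 23): truth gives 23, best alternative gives 23.
Others report (4, 23, 4): truth gives 23, best alternative gives 23.
Others report (4, 23, 5): truth gives 23, best alternative gives 23.
(Remaining 58 profiles checked similarly; truth is weakly best in each.)
In every case the truthful report is at least as good as any alternative, so it is a dominant strategy.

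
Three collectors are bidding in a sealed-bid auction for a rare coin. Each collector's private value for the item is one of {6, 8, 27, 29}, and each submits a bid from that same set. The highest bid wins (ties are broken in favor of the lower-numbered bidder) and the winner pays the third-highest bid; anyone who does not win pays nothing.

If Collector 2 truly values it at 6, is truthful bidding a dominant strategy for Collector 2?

Yes

Check each profile of the others' bids and compare truth against every alternative bid.
Others bid (6, 6): truth gives 0, best alternative gives 0.
Others bid (6, 8): truth gives 0, best alternative gives 0.
Others bid (6, 27): truth gives 0, best alternative gives 0.
Others bid (6, 29): truth gives 0, best alternative gives 0.
Others bid (8, 6): truth gives 0, best alternative gives 0.
Others bid (8, 8): truth gives 0, best alternative gives 0.
(Remaining 10 profiles checked similarly; truth is weakly best in each.)
In every case the truthful bid is at least as good as any alternative, so it is a dominant strategy.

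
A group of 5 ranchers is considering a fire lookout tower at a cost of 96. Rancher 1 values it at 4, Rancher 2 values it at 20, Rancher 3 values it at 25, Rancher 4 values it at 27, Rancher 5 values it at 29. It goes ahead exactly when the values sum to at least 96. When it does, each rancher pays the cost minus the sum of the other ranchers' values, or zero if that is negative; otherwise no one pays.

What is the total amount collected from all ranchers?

65

Total value 105 ≥ cost 96, so it is built.
Rancher 1: others sum to 101; max(0, 96 - 101) = 0.
Rancher 2: others sum to 85; max(0, 96 - 85) = 11.
Rancher 3: others sum to 80; max(0, 96 - 80) = 16.
Rancher 4: others sum to 78; max(0, 96 - 78) = 18.
Rancher 5: others sum to 76; max(0, 96 - 76) = 20.
Total collected = 0 + 11 + 16 + 18 + 20 = 65.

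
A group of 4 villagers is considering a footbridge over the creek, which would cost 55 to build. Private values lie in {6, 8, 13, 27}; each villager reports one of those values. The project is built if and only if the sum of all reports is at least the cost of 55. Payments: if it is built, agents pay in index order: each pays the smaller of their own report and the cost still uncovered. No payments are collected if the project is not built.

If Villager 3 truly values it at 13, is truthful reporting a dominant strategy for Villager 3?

No

Consider the case where Villager 1 reports 6, Villager 2 reports 27 and Villager 4 reports 27.
Truthful report 13: project built, pays 13, utility 13 - 13 = 0.
Report 6 instead: project built, pays 6, utility 13 - 6 = 7.
Since 7 > 0, reporting 6 is strictly better here, so truthful reporting is not dominant.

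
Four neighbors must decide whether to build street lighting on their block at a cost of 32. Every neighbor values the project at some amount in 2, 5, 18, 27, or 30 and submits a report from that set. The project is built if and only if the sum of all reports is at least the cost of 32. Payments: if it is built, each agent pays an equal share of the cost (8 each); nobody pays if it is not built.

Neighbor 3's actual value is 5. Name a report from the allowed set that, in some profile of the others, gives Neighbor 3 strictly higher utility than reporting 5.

2

Suppose Neighbor 1 reports 5, Neighbor 2 reports 5 and Neighbor 4 reports 18.
Report 5: project built, pays 8, utility 5 - 8 = -3.
Report 2: project not built, utility 0.
So reporting 2 beats truth here (0 > -3).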